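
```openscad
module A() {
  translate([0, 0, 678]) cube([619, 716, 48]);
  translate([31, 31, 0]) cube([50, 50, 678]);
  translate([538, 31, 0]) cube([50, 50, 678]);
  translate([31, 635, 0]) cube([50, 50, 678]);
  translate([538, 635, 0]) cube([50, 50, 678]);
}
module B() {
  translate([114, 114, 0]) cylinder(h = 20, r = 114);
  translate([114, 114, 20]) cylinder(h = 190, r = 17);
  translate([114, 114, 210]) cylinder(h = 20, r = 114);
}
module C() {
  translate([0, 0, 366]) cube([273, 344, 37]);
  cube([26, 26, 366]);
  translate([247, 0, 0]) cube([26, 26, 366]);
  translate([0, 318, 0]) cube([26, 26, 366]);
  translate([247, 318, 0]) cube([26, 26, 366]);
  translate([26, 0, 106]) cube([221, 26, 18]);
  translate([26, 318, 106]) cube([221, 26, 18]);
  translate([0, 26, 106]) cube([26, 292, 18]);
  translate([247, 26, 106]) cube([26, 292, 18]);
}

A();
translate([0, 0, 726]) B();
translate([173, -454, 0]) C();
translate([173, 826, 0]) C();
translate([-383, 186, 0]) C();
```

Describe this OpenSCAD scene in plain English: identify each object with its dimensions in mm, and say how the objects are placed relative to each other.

A is a table with a 619×716 mm rectangular top, 48 mm thick, top surface at z = 726 mm, supported by four 50×50 mm square legs, each inset 31 mm from the nearest pair of top edges, running from the floor.

B is a spool: two coaxial disc flanges of radius 114 mm and thickness 20 mm, joined by a core cylinder of radius 17 mm and height 190 mm. The lower flange rests on z = 0 and the three cylinders share a vertical axis.

C is a four-legged stool. The seat is a 273×344×37 mm slab whose top surface is at z = 403 mm; four square legs, each 26×26 mm in cross-section, run from the floor (z = 0) to the underside of the seat, each flush with a corner of the seat. Four stretchers, 26 mm wide and 18 mm tall, connect adjacent legs with their undersides at z = 106 mm, each running between the inner faces of the legs it joins and aligned with the legs' outer faces on the other axis.

The spool is on top of the table. Three stools sit around the table at the −y, +y, −x sides.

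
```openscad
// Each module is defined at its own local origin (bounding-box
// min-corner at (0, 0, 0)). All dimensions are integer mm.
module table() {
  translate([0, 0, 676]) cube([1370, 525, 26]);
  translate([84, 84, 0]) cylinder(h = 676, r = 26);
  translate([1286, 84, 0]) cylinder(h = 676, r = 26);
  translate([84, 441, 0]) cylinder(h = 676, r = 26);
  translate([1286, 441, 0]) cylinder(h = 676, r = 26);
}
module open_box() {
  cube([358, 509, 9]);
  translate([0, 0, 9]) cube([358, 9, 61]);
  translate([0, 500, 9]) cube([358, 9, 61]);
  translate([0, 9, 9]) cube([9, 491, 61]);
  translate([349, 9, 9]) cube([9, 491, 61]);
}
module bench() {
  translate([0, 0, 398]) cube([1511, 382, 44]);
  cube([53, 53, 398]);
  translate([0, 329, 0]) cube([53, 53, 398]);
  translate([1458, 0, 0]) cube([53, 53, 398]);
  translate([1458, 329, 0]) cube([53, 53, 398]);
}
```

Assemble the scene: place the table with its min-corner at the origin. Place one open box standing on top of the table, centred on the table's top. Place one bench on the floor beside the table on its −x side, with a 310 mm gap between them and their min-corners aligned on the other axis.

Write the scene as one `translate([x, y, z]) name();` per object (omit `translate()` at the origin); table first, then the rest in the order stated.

table();
translate([506, 8, 702]) open_box();
translate([-1821, 0, 0]) bench();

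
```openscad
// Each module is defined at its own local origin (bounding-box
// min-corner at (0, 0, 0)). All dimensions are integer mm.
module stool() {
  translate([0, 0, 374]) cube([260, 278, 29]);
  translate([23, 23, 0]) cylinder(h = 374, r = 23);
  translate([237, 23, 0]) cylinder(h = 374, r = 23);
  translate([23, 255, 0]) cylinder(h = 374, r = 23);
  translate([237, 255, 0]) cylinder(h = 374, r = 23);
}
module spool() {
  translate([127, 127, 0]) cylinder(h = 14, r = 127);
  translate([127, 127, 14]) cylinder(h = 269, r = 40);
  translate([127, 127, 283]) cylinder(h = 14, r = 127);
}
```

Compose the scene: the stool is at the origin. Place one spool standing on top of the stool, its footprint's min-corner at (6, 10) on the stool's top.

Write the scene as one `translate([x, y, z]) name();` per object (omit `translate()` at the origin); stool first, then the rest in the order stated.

stool();
translate([6, 10, 403]) spool();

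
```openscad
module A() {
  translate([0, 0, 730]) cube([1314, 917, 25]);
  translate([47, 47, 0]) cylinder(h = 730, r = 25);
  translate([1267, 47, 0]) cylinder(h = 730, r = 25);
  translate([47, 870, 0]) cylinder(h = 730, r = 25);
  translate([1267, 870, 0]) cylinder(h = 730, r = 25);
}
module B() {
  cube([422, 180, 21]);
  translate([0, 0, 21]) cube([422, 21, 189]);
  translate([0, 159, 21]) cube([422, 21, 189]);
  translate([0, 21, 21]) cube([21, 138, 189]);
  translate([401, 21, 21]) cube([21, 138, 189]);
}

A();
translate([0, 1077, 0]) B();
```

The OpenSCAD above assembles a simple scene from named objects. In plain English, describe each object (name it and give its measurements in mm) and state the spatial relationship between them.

A is a table: top 1314 mm (x) × 917 mm (y), 25 mm thick, upper face at z = 755 mm, on four round legs of 50 mm diameter, each leg's bounding box inset 22 mm from the nearest pair of top edges, running from z = 0 to the bottom of the top.

B is an open-topped rectangular box: outside dimensions 422×180×210 mm, with a uniform wall and base thickness of 21 mm. The base is a full 422×180 slab on the floor; four walls sit on top of the base. The front and back walls (the −y and +y sides) span the full width; the two side walls fit between them.

The open box is on the floor beside the table on its +y side.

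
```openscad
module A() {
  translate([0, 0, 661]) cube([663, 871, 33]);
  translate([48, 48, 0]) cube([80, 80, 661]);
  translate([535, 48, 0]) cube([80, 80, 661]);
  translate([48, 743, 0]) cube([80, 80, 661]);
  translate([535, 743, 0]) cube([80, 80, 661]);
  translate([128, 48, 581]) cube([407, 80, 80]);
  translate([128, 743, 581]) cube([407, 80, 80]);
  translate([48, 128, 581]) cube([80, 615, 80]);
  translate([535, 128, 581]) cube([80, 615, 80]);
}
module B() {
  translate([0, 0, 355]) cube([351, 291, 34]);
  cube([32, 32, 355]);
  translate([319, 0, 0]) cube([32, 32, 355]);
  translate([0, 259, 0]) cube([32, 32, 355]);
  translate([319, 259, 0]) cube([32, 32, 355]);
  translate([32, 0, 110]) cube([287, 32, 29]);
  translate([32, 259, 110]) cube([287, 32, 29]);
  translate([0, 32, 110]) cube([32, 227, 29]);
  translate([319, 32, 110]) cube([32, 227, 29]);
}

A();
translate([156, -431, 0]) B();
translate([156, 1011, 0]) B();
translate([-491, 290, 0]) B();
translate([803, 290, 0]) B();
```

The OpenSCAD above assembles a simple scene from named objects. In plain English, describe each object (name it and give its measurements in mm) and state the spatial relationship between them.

A is a table: top 663 mm (x) × 871 mm (y), 33 mm thick, upper face at z = 694 mm, on four 80×80 mm square legs, each inset 48 mm from the nearest pair of top edges, running from z = 0 to the bottom of the top. Four apron rails, 80 mm thick and 80 mm tall, run between adjacent legs with their top edges flush with the underside of the top and their outer faces flush with the legs' outer faces.

B is a simple wooden stool: a rectangular seat 351 mm (x) by 291 mm (y), 34 mm thick, top face at z = 389 mm, on four square legs, each 32×32 mm in cross-section. The legs rest on z = 0, each flush with a corner of the seat. Four stretchers, 32 mm wide and 29 mm tall, connect adjacent legs with their undersides at z = 110 mm, each running between the inner faces of the legs it joins and aligned with the legs' outer faces on the other axis.

Four stools sit around the table at the −y, +y, −x, +x sides.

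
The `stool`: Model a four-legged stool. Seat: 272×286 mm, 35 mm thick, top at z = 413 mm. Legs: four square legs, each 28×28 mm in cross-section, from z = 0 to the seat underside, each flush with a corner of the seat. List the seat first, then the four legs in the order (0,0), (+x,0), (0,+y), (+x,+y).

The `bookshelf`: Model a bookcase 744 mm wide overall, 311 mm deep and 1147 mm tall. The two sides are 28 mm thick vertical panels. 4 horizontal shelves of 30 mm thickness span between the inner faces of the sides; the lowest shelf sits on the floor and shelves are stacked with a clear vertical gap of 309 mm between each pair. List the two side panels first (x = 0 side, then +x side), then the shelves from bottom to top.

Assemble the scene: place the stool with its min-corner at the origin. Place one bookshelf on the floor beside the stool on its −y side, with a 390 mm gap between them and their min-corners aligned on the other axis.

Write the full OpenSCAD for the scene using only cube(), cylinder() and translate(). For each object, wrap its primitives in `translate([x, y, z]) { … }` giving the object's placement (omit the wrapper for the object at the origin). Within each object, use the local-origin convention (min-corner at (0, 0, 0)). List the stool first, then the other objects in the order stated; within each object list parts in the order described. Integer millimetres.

translate([0, 0, 378]) cube([272, 286, 35]);
cube([28, 28, 378]);
translate([244, 0, 0]) cube([28, 28, 378]);
translate([0, 258, 0]) cube([28, 28, 378]);
translate([244, 258, 0]) cube([28, 28, 378]);
translate([0, -701, 0]) {
  cube([28, 311, 1147]);
  translate([716, 0, 0]) cube([28, 311, 1147]);
  translate([28, 0, 0]) cube([688, 311, 30]);
  translate([28, 0, 339]) cube([688, 311, 30]);
  translate([28, 0, 678]) cube([688, 311, 30]);
  translate([28, 0, 1017]) cube([688, 311, 30]);
}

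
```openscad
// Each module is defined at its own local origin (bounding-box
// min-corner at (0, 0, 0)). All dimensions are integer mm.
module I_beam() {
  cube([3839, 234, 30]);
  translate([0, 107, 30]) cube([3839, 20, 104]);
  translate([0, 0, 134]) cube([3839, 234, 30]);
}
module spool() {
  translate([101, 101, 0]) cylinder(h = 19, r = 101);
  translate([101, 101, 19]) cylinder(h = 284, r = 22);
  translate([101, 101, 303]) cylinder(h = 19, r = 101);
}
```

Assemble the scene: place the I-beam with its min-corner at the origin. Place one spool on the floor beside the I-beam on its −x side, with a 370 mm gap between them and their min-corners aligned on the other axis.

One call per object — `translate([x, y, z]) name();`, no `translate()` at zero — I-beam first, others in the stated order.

I_beam();
translate([-572, 0, 0]) spool();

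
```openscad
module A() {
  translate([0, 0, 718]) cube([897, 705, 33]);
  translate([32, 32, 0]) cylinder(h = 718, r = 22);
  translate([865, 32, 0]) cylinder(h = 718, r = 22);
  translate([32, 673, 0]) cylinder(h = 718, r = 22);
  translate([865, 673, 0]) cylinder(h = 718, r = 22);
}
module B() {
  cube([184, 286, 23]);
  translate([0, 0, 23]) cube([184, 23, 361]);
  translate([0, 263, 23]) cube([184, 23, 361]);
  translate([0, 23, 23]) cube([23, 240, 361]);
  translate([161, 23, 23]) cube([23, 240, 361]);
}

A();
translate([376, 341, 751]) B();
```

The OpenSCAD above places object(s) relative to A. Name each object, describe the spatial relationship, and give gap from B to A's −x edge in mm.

A is a table. B is an open box. The open box is on top of the table. The gap from the open box to the table's −x edge is 376 mm.

The open box's min-x is at 376; the table's min-x is 0; gap = 376 mm.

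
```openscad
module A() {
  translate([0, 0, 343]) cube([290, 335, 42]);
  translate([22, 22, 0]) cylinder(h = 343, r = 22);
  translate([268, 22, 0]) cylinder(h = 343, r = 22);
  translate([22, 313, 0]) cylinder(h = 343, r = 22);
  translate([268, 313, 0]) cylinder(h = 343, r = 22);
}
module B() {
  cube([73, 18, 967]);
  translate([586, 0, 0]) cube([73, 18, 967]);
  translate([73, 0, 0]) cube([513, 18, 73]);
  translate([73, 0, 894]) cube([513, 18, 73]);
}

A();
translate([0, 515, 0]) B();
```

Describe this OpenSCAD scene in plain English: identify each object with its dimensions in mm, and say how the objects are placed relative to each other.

A is a four-legged stool. The seat is a 290×335×42 mm slab whose top surface is at z = 385 mm; four round legs, each 44 mm in diameter, run from the floor (z = 0) to the underside of the seat, each leg's axis is inset half a diameter from the nearest pair of seat edges (so the leg's bounding box is flush with the corner).

B is a rectangular picture frame lying in the x–z plane (depth along y). The opening is 513 mm wide (x) by 821 mm tall (z), surrounded by a border 73 mm wide on all four sides. The frame is 18 mm deep and is made of two full-height vertical stiles with two horizontal rails fitted between them.

The picture frame is on the floor beside the stool on its +y side.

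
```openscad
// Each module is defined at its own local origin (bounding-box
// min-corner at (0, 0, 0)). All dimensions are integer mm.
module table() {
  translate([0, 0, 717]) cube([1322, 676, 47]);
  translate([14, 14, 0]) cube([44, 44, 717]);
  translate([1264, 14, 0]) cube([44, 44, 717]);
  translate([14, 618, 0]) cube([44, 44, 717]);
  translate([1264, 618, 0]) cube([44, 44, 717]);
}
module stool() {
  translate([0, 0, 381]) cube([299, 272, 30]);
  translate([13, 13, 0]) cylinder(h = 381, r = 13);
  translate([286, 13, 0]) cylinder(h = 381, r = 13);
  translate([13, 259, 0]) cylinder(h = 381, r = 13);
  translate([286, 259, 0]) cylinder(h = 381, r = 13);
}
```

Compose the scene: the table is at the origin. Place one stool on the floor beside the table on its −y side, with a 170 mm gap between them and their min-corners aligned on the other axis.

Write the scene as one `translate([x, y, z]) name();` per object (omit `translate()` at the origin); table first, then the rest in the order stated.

table();
translate([0, -442, 0]) stool();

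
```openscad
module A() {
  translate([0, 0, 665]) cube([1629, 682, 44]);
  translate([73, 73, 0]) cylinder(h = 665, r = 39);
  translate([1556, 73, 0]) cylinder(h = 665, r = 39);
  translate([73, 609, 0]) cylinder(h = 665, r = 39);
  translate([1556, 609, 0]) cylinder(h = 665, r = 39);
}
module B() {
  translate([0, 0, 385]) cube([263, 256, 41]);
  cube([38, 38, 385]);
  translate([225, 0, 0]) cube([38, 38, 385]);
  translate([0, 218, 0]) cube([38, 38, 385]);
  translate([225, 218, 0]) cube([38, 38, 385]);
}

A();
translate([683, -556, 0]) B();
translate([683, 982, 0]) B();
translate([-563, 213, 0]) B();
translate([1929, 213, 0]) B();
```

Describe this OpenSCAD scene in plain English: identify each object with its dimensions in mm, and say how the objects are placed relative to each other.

A is a table: top 1629 mm (x) × 682 mm (y), 44 mm thick, upper face at z = 709 mm, on four round legs of 78 mm diameter, each leg's bounding box inset 34 mm from the nearest pair of top edges, running from z = 0 to the bottom of the top.

B is a four-legged stool. The seat is 263×256 mm, 41 mm thick, top at z = 426 mm. It stands on four square legs, each 38×38 mm in cross-section, from z = 0 to the seat underside, each flush with a corner of the seat.

Four stools sit around the table at the −y, +y, −x, +x sides.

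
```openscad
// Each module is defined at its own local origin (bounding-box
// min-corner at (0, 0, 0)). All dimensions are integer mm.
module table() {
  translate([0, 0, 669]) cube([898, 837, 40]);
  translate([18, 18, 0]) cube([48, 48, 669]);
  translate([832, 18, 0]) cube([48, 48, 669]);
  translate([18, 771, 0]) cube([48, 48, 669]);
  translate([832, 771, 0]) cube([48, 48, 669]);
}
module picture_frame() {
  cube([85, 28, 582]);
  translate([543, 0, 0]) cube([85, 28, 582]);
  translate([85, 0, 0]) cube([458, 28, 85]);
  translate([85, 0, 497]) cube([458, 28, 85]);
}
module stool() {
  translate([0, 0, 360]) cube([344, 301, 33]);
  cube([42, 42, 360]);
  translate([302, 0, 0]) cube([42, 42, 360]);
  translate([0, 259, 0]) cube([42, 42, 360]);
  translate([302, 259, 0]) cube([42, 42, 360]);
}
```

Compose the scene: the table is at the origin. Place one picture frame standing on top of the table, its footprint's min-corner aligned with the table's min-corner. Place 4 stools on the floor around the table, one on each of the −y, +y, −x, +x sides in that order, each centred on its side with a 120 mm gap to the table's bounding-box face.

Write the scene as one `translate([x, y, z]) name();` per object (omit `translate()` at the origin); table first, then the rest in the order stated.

table();
translate([0, 0, 709]) picture_frame();
translate([277, -421, 0]) stool();
translate([277, 957, 0]) stool();
translate([-464, 268, 0]) stool();
translate([1018, 268, 0]) stool();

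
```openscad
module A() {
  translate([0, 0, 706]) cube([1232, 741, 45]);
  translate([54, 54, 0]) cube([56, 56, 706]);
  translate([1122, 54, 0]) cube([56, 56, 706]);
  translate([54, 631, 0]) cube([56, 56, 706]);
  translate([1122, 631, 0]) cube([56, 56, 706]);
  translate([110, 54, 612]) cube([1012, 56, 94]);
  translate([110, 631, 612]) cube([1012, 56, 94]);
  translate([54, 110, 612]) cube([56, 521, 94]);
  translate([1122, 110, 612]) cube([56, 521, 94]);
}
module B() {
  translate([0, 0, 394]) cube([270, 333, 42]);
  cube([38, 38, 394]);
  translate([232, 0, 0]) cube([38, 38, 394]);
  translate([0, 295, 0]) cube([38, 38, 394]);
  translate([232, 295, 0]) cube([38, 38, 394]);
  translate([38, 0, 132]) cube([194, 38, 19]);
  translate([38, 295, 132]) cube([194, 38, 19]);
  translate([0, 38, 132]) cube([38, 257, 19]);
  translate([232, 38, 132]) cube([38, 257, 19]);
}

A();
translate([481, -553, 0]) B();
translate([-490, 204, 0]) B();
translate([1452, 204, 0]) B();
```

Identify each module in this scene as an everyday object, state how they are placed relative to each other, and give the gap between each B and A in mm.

Each stool's nearest face is 220 mm from the table's bounding box.

A is a table. B is a stool. Three stools sit around the table at the −y, −x, +x sides. The gap between each stool and the table is 220 mm.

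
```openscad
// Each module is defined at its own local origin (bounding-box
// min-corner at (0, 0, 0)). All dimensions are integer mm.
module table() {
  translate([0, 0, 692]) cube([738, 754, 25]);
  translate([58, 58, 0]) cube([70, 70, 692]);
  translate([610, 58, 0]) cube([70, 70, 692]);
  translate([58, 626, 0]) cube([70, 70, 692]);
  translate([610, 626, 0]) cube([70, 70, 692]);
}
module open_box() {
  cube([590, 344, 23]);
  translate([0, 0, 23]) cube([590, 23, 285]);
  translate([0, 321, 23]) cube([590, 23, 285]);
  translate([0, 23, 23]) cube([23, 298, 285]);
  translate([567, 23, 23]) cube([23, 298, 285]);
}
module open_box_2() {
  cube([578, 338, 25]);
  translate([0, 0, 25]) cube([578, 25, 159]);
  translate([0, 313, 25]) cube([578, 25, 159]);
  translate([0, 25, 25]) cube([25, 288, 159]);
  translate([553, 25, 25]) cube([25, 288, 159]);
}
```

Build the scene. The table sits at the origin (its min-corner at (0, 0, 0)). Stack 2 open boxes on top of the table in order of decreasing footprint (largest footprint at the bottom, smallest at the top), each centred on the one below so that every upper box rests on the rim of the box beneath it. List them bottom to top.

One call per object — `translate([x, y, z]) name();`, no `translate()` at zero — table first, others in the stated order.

table();
translate([74, 205, 717]) open_box();
translate([80, 208, 1025]) open_box_2();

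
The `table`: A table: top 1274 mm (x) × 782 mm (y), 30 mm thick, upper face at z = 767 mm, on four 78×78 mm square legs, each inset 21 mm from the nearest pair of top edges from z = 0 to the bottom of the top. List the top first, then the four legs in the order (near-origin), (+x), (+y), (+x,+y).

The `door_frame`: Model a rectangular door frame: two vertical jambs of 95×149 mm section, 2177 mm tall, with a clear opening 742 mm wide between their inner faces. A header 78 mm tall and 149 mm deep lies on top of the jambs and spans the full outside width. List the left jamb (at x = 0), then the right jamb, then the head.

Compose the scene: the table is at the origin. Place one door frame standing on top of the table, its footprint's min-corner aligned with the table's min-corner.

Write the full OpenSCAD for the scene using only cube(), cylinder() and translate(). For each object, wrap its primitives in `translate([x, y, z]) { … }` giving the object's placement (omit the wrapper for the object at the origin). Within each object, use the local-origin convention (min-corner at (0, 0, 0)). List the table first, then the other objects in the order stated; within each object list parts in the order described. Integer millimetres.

translate([0, 0, 737]) cube([1274, 782, 30]);
translate([21, 21, 0]) cube([78, 78, 737]);
translate([1175, 21, 0]) cube([78, 78, 737]);
translate([21, 683, 0]) cube([78, 78, 737]);
translate([1175, 683, 0]) cube([78, 78, 737]);
translate([0, 0, 767]) {
  cube([95, 149, 2177]);
  translate([837, 0, 0]) cube([95, 149, 2177]);
  translate([0, 0, 2177]) cube([932, 149, 78]);
}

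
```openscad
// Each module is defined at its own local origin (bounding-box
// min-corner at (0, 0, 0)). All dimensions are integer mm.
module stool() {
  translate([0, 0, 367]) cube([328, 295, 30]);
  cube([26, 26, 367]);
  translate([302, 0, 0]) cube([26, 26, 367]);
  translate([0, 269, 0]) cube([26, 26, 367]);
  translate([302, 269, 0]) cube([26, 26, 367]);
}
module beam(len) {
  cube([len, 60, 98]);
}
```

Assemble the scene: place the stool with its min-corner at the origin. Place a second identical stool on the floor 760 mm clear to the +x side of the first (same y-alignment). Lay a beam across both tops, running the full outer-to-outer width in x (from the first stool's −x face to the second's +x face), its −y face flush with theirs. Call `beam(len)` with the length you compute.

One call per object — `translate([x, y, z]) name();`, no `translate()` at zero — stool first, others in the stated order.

stool();
translate([1088, 0, 0]) stool();
translate([0, 0, 397]) beam(1416);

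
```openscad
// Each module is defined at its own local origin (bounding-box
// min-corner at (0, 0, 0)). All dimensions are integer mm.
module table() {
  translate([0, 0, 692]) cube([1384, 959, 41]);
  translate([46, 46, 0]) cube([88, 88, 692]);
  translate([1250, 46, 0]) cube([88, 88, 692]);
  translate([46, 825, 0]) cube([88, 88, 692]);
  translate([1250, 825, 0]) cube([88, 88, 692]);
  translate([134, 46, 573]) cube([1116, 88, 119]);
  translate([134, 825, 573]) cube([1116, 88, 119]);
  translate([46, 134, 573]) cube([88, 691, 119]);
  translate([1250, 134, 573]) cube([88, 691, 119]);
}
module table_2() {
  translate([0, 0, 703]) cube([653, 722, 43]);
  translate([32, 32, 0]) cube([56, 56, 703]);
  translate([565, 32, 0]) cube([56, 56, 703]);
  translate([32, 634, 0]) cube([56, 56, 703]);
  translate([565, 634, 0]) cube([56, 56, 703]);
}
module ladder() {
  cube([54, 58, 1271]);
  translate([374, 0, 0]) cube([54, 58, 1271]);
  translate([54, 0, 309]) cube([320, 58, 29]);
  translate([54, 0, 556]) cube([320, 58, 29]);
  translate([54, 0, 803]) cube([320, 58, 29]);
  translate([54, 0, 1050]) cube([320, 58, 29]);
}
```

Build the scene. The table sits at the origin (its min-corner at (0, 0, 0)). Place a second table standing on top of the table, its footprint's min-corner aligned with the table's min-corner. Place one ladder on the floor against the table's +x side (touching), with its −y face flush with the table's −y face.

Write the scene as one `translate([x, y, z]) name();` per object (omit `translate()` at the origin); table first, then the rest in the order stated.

table();
translate([0, 0, 733]) table_2();
translate([1384, 0, 0]) ladder();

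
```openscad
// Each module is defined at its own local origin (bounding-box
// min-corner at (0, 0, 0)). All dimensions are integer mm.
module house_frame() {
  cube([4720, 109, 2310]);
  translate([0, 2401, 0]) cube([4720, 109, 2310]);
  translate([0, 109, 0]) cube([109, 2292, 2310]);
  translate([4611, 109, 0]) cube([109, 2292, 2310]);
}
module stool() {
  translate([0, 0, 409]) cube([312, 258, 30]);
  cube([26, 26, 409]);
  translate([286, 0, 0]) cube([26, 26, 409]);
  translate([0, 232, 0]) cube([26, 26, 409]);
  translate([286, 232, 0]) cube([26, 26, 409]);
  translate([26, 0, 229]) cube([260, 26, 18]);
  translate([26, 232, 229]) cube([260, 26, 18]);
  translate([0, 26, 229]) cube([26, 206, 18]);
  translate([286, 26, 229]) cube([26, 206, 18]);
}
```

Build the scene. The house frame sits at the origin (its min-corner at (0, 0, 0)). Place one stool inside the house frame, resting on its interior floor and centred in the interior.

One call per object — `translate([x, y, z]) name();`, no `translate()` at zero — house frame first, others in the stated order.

house_frame();
translate([2204, 1126, 0]) stool();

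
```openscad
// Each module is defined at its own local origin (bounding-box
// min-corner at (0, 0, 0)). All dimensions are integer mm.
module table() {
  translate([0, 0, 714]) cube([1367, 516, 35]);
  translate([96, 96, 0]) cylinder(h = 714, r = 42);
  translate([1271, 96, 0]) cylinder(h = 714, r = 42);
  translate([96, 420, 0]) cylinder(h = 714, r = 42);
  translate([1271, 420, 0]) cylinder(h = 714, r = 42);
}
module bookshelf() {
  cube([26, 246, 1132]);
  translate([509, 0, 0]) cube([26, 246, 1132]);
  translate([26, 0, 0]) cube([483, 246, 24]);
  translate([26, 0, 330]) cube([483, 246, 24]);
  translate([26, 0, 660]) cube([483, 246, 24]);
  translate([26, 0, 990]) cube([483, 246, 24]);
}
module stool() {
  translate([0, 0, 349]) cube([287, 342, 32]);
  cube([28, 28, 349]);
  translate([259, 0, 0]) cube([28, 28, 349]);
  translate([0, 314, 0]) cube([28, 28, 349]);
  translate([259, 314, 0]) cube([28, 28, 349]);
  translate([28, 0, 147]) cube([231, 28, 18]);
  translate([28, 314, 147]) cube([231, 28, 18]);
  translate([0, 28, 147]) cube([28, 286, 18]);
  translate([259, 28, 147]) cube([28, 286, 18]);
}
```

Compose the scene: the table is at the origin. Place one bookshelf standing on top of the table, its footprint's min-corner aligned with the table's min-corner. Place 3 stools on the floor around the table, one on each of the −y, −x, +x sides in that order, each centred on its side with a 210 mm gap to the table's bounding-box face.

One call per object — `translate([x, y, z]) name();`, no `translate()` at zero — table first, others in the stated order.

table();
translate([0, 0, 749]) bookshelf();
translate([540, -552, 0]) stool();
translate([-497, 87, 0]) stool();
translate([1577, 87, 0]) stool();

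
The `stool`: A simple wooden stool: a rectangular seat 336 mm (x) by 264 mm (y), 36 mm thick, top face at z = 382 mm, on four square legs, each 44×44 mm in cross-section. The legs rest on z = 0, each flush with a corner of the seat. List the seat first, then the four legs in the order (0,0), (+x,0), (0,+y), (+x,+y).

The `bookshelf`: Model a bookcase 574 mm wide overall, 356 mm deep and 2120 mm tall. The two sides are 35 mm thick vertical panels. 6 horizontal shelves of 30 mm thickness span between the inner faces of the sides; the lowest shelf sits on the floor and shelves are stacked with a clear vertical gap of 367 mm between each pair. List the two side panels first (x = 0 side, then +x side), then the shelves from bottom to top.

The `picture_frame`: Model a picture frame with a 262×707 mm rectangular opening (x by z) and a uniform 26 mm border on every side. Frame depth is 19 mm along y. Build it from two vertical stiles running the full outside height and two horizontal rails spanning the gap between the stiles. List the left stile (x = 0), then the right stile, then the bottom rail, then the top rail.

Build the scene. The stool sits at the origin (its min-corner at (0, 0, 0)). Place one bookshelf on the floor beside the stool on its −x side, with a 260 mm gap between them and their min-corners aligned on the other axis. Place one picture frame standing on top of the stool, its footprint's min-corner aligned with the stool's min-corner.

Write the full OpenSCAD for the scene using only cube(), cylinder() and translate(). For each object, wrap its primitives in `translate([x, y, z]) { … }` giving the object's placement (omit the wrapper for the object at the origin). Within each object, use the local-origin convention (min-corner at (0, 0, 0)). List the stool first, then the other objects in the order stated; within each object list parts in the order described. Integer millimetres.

translate([0, 0, 346]) cube([336, 264, 36]);
cube([44, 44, 346]);
translate([292, 0, 0]) cube([44, 44, 346]);
translate([0, 220, 0]) cube([44, 44, 346]);
translate([292, 220, 0]) cube([44, 44, 346]);
translate([-834, 0, 0]) {
  cube([35, 356, 2120]);
  translate([539, 0, 0]) cube([35, 356, 2120]);
  translate([35, 0, 0]) cube([504, 356, 30]);
  translate([35, 0, 397]) cube([504, 356, 30]);
  translate([35, 0, 794]) cube([504, 356, 30]);
  translate([35, 0, 1191]) cube([504, 356, 30]);
  translate([35, 0, 1588]) cube([504, 356, 30]);
  translate([35, 0, 1985]) cube([504, 356, 30]);
}
translate([0, 0, 382]) {
  cube([26, 19, 759]);
  translate([288, 0, 0]) cube([26, 19, 759]);
  translate([26, 0, 0]) cube([262, 19, 26]);
  translate([26, 0, 733]) cube([262, 19, 26]);
}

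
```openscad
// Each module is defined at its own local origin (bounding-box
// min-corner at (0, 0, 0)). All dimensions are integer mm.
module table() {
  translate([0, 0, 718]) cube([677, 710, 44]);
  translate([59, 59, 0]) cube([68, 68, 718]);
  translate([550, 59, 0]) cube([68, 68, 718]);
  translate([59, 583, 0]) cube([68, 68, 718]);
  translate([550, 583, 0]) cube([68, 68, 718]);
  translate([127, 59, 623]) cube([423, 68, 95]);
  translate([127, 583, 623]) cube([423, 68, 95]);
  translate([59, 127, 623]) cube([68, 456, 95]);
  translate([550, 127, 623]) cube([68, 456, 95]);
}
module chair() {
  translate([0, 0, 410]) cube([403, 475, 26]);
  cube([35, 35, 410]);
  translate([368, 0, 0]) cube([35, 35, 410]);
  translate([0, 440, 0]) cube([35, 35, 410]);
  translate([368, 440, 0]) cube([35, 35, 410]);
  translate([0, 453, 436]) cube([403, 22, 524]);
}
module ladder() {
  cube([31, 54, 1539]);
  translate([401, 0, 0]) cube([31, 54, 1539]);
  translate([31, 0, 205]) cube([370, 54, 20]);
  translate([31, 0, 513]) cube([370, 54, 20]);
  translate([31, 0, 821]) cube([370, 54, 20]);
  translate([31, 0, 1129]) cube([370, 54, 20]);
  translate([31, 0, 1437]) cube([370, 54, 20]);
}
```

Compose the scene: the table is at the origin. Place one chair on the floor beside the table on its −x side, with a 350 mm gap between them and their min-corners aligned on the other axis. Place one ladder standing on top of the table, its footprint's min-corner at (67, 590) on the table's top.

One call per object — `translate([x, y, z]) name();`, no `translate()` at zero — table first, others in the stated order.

table();
translate([-753, 0, 0]) chair();
translate([67, 590, 762]) ladder();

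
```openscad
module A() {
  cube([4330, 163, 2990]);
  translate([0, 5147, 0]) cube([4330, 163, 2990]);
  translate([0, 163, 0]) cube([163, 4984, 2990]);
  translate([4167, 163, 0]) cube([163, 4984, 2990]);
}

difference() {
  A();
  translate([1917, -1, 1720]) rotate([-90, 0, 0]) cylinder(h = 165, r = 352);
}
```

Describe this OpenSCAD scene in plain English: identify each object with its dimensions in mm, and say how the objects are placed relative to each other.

A is a box-shaped house frame (walls only): outside footprint 4330×5310 mm, wall height 2990 mm, wall thickness 163 mm. The two y-facing walls run the full x-width; the two x-facing walls fit between the inner faces of the y-facing walls.

The house frame has a circular hole of radius 352 mm through its front wall, centred at (x = 1917, z = 1720).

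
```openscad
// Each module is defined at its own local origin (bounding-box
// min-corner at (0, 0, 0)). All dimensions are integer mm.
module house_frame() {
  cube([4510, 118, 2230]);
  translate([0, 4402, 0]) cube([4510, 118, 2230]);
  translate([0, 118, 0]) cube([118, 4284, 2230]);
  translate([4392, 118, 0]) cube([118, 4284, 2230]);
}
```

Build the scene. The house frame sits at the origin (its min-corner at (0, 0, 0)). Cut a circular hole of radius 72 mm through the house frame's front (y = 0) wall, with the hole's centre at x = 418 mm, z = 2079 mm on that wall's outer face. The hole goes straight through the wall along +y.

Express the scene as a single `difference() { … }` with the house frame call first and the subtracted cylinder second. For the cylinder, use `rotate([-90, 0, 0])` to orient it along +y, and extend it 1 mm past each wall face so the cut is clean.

difference() {
  house_frame();
  translate([418, -1, 2079]) rotate([-90, 0, 0]) cylinder(h = 120, r = 72);
}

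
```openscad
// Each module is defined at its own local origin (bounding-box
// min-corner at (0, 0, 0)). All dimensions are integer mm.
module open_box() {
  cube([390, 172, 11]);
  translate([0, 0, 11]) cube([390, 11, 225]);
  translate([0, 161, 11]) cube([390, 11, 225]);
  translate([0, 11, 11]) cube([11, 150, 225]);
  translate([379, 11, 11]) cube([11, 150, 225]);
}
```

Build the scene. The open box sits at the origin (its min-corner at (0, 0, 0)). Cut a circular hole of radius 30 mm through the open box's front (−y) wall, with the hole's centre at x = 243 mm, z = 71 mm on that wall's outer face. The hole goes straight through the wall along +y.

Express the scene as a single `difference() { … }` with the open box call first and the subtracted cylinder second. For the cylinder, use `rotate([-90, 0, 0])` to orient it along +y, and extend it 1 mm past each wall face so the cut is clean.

difference() {
  open_box();
  translate([243, -1, 71]) rotate([-90, 0, 0]) cylinder(h = 13, r = 30);
}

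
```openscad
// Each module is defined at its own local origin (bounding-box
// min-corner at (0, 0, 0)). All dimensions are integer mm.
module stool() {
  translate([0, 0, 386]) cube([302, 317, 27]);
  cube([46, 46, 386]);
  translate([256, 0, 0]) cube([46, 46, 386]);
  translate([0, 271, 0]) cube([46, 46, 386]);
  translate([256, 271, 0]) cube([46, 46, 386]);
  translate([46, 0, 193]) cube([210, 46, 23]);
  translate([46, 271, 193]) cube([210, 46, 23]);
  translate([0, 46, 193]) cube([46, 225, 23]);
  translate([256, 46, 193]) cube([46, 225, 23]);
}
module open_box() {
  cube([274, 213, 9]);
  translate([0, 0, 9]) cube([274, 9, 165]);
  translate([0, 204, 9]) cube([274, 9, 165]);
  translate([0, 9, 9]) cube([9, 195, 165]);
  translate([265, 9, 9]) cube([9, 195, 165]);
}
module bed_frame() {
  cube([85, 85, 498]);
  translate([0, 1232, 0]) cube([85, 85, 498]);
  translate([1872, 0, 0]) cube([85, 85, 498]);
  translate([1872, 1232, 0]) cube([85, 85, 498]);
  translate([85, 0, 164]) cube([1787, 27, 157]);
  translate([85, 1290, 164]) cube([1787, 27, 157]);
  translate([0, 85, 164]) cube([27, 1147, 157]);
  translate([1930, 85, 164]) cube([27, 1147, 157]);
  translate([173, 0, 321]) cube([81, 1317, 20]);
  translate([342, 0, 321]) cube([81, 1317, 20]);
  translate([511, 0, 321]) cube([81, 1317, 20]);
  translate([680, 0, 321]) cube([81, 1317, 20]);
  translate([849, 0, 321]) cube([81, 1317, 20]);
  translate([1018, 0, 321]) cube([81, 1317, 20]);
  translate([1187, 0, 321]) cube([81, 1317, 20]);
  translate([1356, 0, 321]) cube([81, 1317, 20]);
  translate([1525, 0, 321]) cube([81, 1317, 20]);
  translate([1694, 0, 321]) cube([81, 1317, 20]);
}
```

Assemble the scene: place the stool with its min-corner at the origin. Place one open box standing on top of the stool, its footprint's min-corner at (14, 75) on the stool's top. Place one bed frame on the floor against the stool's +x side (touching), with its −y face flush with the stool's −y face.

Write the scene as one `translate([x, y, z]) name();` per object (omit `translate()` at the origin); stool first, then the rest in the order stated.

stool();
translate([14, 75, 413]) open_box();
translate([302, 0, 0]) bed_frame();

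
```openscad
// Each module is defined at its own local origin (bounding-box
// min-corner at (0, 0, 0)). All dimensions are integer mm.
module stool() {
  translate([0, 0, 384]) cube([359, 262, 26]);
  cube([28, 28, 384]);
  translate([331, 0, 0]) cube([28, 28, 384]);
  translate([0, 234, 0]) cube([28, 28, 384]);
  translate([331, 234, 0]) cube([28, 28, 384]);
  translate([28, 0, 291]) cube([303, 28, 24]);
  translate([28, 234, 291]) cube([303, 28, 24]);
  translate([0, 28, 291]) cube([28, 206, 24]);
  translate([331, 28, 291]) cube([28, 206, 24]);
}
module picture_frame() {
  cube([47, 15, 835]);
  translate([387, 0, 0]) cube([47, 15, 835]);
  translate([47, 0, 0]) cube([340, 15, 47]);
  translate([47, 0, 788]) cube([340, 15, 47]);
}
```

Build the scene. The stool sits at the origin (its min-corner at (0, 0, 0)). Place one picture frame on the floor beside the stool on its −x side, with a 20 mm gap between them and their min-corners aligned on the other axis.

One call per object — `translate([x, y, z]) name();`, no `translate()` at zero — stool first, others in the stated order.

stool();
translate([-454, 0, 0]) picture_frame();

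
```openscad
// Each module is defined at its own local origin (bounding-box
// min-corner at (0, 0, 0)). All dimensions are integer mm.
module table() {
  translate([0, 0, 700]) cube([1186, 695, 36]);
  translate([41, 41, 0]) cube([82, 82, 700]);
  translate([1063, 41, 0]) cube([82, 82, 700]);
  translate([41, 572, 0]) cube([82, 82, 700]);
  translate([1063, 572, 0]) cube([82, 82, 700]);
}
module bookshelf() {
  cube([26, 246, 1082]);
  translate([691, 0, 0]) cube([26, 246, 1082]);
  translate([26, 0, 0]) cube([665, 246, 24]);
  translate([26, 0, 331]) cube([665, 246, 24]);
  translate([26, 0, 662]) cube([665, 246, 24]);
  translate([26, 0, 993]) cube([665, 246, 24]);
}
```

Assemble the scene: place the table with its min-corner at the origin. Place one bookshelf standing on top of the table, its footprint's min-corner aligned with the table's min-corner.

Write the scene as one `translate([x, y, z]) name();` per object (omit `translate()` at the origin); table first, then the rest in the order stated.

table();
translate([0, 0, 736]) bookshelf();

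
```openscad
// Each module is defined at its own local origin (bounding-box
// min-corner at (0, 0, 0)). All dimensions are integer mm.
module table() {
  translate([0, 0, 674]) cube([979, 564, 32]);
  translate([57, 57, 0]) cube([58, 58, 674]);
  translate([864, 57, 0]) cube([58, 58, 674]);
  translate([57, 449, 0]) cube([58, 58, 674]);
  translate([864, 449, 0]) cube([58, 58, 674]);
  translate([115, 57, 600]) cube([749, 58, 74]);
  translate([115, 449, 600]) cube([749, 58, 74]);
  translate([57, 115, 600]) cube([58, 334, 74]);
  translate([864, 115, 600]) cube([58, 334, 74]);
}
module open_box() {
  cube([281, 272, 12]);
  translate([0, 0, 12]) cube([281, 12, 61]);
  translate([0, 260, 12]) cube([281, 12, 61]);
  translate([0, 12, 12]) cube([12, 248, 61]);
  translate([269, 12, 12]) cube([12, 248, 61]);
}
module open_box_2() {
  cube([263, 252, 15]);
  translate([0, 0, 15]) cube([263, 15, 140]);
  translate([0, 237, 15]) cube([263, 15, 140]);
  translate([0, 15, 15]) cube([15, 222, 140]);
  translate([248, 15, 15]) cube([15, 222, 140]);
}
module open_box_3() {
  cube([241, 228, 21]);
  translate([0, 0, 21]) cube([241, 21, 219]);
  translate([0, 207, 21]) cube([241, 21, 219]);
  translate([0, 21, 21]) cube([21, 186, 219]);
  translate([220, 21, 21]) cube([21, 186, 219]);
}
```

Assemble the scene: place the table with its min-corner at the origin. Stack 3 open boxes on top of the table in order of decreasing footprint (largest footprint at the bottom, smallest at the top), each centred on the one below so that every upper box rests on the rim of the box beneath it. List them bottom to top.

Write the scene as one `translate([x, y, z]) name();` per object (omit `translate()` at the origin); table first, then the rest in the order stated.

table();
translate([349, 146, 706]) open_box();
translate([358, 156, 779]) open_box_2();
translate([369, 168, 934]) open_box_3();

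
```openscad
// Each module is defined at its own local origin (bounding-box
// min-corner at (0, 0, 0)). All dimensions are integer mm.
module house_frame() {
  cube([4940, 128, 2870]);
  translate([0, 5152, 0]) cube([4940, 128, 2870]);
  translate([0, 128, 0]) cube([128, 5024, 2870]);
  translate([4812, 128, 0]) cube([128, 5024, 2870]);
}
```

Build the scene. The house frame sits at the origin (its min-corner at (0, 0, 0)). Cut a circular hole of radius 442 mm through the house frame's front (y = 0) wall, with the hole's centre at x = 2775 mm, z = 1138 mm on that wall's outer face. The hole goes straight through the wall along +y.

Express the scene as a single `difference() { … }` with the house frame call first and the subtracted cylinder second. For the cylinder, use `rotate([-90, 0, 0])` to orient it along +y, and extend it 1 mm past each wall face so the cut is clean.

difference() {
  house_frame();
  translate([2775, -1, 1138]) rotate([-90, 0, 0]) cylinder(h = 130, r = 442);
}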